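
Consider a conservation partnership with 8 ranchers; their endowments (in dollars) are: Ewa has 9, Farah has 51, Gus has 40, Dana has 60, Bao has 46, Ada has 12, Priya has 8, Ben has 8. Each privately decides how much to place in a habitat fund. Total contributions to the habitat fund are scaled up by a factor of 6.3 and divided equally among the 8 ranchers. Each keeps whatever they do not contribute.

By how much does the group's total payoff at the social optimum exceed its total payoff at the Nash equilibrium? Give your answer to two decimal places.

The private return per contributed unit is 6.3/8 = 0.7875 < 1 for every player regardless of endowment, so the Nash equilibrium is zero contribution and the group total is Σ E_j = 9 + 51 + 40 + 60 + 46 + 12 + 8 + 8 = 234.
Each contributed unit returns 6.300 to the group, so the social optimum is full contribution by everyone: group total = 6.300 × 234 = 1474.20.
Efficiency loss = (6.300 − 1) × 234 = 1240.20.

1240.20 dollars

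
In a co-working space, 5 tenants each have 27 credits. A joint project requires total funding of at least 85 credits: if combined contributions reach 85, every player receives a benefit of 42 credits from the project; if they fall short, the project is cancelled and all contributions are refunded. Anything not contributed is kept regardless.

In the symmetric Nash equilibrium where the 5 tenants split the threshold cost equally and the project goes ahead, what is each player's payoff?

52 credits

Equal share of the threshold: 85/5 = 17.
At this profile no one gains by cutting their contribution: any cut drops the total below 85, the project is cancelled, contributions are refunded, and the deviator ends with 27, which is less than 27 − 17 + 42 = 52. Contributing more than 17 just wastes the excess. So contributing exactly 17 is a best response.
Each player's payoff: 27 − 17 + 42 = 52.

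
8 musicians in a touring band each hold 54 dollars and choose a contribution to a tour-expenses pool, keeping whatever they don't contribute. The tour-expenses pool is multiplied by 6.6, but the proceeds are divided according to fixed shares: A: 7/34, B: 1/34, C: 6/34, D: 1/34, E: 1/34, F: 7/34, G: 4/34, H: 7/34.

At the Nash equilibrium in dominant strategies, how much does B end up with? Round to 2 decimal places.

Player j's private return per contributed unit is 6.6 × (j's share). Contributing is weakly dominant for j when that share is at least 1/6.6 = 0.1515, and contributing 0 is dominant otherwise.
A, C, F and H are above the threshold, contributing 54 each; the remaining 4 contribute 0. Total contributed: 216.
B keeps 54 and receives 6.6 × 216 × 1/34 = 41.93 from the tour-expenses pool, for a payoff of 95.93.

95.93 dollars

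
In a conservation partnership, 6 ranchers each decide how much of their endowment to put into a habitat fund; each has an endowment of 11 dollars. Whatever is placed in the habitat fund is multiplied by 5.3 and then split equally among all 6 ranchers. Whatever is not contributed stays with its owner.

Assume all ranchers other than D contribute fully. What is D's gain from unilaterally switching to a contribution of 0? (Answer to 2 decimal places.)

1.28 dollars

Switching from a contribution of 11 to 0 lets D keep an extra 11 dollars, but lowers the habitat fund by 11, which costs D their own share of that drop: 5.3/6 × 11 = 9.72.
Net gain = 11 − 9.72 = 1.28. The private return per contributed unit (0.8833) is below 1, so free-riding is indeed the best response regardless of what the others do.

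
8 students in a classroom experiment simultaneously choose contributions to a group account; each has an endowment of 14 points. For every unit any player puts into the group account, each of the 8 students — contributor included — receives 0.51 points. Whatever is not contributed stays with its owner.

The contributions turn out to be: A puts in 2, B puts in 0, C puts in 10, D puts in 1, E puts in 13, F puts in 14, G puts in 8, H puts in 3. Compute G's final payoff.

32.01 points

Total contributed: 2 + 0 + 10 + 1 + 13 + 14 + 8 + 3 = 51.
Each receives 0.51 × 51 = 26.01 from the group account.
G keeps 14 − 8 = 6, so G's payoff is 6 + 26.01 = 32.01.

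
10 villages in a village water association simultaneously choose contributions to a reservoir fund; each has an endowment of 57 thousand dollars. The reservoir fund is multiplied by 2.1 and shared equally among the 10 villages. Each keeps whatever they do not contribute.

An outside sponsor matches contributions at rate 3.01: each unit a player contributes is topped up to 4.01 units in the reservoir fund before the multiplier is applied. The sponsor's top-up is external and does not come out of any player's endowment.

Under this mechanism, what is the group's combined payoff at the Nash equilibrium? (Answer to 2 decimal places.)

The effective private return is 2.1 × 4.01 / 10 = 0.8421, which is still under 1, so the mechanism doesn't change anyone's dominant strategy: zero contribution.
At the Nash equilibrium no one contributes; group total payoff = 10 × 57 = 570.

570.00 thousand dollars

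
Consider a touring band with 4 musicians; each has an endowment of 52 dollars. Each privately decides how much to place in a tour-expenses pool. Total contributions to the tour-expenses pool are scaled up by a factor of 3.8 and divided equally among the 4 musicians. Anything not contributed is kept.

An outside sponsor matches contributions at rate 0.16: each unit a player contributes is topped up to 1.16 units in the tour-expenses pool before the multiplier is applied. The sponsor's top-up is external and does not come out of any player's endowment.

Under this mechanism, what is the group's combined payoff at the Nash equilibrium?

916.86 dollars

Under the mechanism each unit contributed yields 3.8 × 1.16 / 4 = 1.1020 back to its contributor per unit of net cost, which exceeds 1, making full contribution the dominant choice for everyone.
At the Nash equilibrium everyone contributes 52. Group total payoff = 3.8 × 1.16 × 208 = 916.86.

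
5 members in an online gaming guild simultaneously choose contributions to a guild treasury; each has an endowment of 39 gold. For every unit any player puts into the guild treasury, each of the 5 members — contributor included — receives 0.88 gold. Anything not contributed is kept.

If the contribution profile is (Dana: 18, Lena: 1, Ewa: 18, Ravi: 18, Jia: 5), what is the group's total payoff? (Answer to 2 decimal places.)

Total contributed: 18 + 1 + 18 + 18 + 5 = 60; total kept: 5 × 39 − 60 = 135.
The guild treasury pays out 0.88 × 5 × 60 = 264.00 in aggregate.
Group total = 135 + 264.00 = 399.00.

399.00 gold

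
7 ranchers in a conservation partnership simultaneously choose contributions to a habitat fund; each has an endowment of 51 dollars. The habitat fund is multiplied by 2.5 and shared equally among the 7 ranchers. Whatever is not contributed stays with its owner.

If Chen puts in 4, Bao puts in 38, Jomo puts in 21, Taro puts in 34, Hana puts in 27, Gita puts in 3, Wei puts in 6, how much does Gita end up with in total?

Total contributed: 4 + 38 + 21 + 34 + 27 + 3 + 6 = 133.
Each receives 2.5 × 133 / 7 = 47.50 from the habitat fund.
Gita keeps 51 − 3 = 48, so Gita's payoff is 48 + 47.50 = 95.50.

95.50 dollars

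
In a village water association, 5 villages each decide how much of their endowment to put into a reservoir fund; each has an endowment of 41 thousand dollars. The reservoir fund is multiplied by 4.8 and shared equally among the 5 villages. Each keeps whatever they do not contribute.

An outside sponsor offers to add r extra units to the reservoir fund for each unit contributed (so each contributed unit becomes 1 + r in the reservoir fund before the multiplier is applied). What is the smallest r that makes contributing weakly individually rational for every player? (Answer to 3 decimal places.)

With matching at rate r, one contributed unit becomes (1 + r) in the reservoir fund and returns 4.8 × (1 + r) / 5 to the contributor.
Setting this equal to 1: 1 + r = 5/4.8 = 1.0417.
So the minimum matching rate is r = 1.0417 − 1 = 0.042.

0.042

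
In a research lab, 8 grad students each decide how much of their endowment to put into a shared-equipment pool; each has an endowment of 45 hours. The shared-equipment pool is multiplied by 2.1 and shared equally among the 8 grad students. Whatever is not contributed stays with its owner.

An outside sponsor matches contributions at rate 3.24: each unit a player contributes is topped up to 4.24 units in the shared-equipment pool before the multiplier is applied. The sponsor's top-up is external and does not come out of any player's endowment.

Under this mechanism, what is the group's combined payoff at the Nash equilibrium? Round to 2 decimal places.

3205.44 hours

Under the mechanism each unit contributed yields 2.1 × 4.24 / 8 = 1.1130 back to its contributor per unit of net cost, which exceeds 1, making full contribution the dominant choice for everyone.
So the Nash equilibrium is full contribution by all 8; the group earns 2.1 × 4.24 × 360 = 3205.44.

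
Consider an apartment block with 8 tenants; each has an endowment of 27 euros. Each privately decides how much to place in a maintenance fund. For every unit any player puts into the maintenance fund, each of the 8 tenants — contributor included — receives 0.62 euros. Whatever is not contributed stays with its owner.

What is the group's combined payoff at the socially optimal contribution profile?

1071.36 euros

Each contributed unit returns 4.960 to the group as a whole (0.62 to each of 8 players), which exceeds 1, so the social optimum is full contribution: group total = 4.960 × 216 = 1071.36.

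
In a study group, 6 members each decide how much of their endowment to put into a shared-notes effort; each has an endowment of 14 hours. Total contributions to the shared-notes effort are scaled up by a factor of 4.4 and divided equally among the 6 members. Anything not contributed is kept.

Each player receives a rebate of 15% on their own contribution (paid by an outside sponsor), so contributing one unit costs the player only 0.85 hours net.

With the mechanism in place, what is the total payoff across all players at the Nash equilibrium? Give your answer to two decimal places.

With the mechanism, a contributed unit returns (4.4/6) / 0.85 = 0.8627 per unit of net cost — still below 1 — so contributing 0 remains dominant for every player.
At the Nash equilibrium no one contributes; group total payoff = 6 × 14 = 84.

84.00 hours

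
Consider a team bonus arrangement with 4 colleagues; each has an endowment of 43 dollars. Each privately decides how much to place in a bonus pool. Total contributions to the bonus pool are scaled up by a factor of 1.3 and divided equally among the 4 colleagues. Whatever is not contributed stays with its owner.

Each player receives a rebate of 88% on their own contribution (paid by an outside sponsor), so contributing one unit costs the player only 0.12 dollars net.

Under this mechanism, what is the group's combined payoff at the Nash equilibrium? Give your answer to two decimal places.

With the mechanism, a contributed unit returns (1.3/4) / 0.12 = 2.7083 per unit of net cost to the contributor — now above 1 — so contributing fully is weakly dominant for every player.
So the Nash equilibrium is full contribution by all 4; the group earns 4 × (43 × 0.88 + 1.3 × 43) = 374.96.

374.96 dollars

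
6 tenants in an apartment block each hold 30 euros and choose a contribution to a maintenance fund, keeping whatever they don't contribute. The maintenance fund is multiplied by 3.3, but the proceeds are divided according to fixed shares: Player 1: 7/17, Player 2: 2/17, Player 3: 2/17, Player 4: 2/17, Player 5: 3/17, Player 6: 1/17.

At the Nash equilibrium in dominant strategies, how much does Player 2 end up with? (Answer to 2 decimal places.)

41.65 euros

Player j's private return per contributed unit is 3.3 × (j's share). Contributing is weakly dominant for j when that share is at least 1/3.3 = 0.3030, and contributing 0 is dominant otherwise.
The only share above 0.3030 is Player 1's 7/17, contributing 30; the remaining 5 contribute 0. Total contributed: 30.
Player 2 keeps 30 and receives 3.3 × 30 × 2/17 = 11.65 from the maintenance fund, for a payoff of 41.65.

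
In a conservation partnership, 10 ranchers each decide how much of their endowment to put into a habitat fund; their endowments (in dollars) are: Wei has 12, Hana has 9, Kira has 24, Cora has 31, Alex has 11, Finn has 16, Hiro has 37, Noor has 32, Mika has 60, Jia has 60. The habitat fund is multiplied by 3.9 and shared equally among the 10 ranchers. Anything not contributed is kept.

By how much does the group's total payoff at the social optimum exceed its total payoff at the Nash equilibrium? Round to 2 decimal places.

The private return per contributed unit is 3.9/10 = 0.3900 < 1 for every player regardless of endowment, so the Nash equilibrium is zero contribution and the group total is Σ E_j = 12 + 9 + 24 + 31 + 11 + 16 + 37 + 32 + 60 + 60 = 292.
Each contributed unit returns 3.900 to the group, so the social optimum is full contribution by everyone: group total = 3.900 × 292 = 1138.80.
Efficiency loss = (3.900 − 1) × 292 = 846.80.

846.80 dollars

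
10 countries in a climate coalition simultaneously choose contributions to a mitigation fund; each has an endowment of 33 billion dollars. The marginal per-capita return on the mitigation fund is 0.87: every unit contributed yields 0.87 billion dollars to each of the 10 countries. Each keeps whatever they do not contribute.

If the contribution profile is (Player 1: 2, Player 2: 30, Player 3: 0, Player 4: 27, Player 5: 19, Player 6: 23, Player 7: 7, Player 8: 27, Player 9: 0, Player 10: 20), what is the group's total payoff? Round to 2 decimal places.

1523.50 billion dollars

Total contributed: 2 + 30 + 0 + 27 + 19 + 23 + 7 + 27 + 0 + 20 = 155; total kept: 10 × 33 − 155 = 175.
The mitigation fund pays out 0.87 × 10 × 155 = 1348.50 in aggregate.
Group total = 175 + 1348.50 = 1523.50.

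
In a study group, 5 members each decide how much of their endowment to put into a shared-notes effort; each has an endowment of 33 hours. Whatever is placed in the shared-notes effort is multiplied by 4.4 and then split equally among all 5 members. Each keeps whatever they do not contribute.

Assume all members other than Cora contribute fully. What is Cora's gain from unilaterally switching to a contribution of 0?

3.96 hours

Switching from a contribution of 33 to 0 lets Cora keep an extra 33 hours, but lowers the shared-notes effort by 33, which costs Cora their own share of that drop: 4.4/5 × 33 = 29.04.
Net gain = 33 − 29.04 = 3.96. The private return per contributed unit (0.8800) is below 1, so free-riding is indeed the best response regardless of what the others do.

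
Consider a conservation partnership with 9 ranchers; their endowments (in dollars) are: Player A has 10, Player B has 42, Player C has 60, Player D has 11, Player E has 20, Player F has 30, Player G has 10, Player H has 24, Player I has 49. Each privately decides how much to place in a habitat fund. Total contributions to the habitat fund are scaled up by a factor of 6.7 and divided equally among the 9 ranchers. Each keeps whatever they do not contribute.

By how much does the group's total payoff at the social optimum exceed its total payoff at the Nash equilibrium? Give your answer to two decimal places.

1459.20 dollars

The private return per contributed unit is 6.7/9 = 0.7444 < 1 for every player regardless of endowment, so the Nash equilibrium is zero contribution and the group total is Σ E_j = 10 + 42 + 60 + 11 + 20 + 30 + 10 + 24 + 49 = 256.
Each contributed unit returns 6.700 to the group, so the social optimum is full contribution by everyone: group total = 6.700 × 256 = 1715.20.
Efficiency loss = (6.700 − 1) × 256 = 1459.20.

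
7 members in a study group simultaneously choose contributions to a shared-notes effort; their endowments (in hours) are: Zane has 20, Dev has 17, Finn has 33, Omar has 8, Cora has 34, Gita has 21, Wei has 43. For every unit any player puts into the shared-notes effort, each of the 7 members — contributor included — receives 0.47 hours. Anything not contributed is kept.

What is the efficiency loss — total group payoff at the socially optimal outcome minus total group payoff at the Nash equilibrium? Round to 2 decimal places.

403.04 hours

The private return per contributed unit is 0.47 < 1 for everyone, so the Nash equilibrium is zero contribution and the group total is Σ E_j = 20 + 17 + 33 + 8 + 34 + 21 + 43 = 176.
Each contributed unit returns 3.290 to the group, so the social optimum is full contribution by everyone: group total = 3.290 × 176 = 579.04.
Efficiency loss = (3.290 − 1) × 176 = 403.04.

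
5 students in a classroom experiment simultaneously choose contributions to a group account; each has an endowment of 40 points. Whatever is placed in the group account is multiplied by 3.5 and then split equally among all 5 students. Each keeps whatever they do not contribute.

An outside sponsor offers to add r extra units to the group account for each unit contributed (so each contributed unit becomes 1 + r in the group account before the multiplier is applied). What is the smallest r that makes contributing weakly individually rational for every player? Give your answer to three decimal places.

With matching at rate r, one contributed unit becomes (1 + r) in the group account and returns 3.5 × (1 + r) / 5 to the contributor.
Setting this equal to 1: 1 + r = 5/3.5 = 1.4286.
So the minimum matching rate is r = 1.4286 − 1 = 0.429.

0.429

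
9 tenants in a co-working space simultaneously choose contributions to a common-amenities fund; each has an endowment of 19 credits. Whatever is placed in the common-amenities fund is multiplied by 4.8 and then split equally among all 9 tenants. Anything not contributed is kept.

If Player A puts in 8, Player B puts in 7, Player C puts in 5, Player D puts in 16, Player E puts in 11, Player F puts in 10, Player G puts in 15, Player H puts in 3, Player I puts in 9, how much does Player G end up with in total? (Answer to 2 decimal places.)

Total contributed: 8 + 7 + 5 + 16 + 11 + 10 + 15 + 3 + 9 = 84.
Each receives 4.8 × 84 / 9 = 44.80 from the common-amenities fund.
Player G keeps 19 − 15 = 4, so Player G's payoff is 4 + 44.80 = 48.80.

48.80 credits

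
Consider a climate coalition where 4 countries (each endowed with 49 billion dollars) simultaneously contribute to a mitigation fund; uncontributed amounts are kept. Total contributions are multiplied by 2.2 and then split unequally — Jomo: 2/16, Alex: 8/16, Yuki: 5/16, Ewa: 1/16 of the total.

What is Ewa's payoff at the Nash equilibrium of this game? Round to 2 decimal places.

55.74 billion dollars

Player j's private return per contributed unit is 2.2 × (j's share). Contributing is weakly dominant for j when that share is at least 1/2.2 = 0.4545, and contributing 0 is dominant otherwise.
The only share above 0.4545 is Alex's 8/16, contributing 49; the remaining 3 contribute 0. Total contributed: 49.
Ewa keeps 49 and receives 2.2 × 49 × 1/16 = 6.74 from the mitigation fund, for a payoff of 55.74.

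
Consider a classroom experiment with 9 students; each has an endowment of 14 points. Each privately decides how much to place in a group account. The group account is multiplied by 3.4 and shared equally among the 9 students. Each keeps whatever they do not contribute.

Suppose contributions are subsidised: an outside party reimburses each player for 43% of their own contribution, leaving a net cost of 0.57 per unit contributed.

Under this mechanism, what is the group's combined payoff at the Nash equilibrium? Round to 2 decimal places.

126.00 points

Even with the mechanism, each unit contributed returns only (3.4/9) / 0.57 = 0.6628 per unit of net cost, so contributing nothing is still dominant.
Everyone keeps their endowment and the group total is 9 × 14 = 126.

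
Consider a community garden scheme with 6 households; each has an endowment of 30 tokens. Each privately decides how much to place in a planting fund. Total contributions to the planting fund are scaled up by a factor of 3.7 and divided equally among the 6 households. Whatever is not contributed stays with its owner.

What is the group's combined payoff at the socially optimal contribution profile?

Each contributed unit returns 3.700 to the group as a whole (0.6167 to each of 6 players), which exceeds 1, so the social optimum is full contribution: group total = 3.700 × 180 = 666.00.

666.00 tokens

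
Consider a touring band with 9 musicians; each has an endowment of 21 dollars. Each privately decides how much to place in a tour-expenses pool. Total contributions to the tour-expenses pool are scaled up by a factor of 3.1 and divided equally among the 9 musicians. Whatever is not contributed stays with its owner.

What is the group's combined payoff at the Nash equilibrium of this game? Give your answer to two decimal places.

Each contributed unit returns 3.1/9 = 0.3444 to its contributor — below 1 — so contributing 0 is dominant for every player. At the Nash equilibrium everyone keeps their 21, and the group total is 9 × 21 = 189.

189.00 dollars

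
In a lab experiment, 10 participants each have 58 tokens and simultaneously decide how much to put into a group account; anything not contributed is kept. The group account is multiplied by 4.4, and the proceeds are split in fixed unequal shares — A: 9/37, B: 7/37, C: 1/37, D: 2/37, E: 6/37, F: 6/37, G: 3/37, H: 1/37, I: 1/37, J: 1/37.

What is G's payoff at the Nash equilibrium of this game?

Player j's private return per contributed unit is 4.4 × (j's share). Contributing is weakly dominant for j when that share is at least 1/4.4 = 0.2273, and contributing 0 is dominant otherwise.
A alone (share 9/37) is above the threshold, contributing 58; the remaining 9 contribute 0. Total contributed: 58.
G keeps 58 and receives 4.4 × 58 × 3/37 = 20.69 from the group account, for a payoff of 78.69.

78.69 tokens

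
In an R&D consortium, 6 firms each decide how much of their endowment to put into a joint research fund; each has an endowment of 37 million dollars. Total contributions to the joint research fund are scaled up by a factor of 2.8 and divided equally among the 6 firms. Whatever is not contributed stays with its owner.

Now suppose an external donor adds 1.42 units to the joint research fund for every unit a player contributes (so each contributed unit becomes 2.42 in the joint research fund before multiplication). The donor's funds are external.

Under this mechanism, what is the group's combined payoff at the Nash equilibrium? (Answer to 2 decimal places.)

Under the mechanism each unit contributed yields 2.8 × 2.42 / 6 = 1.1293 back to its contributor per unit of net cost, which exceeds 1, making full contribution the dominant choice for everyone.
So the Nash equilibrium is full contribution by all 6; the group earns 2.8 × 2.42 × 222 = 1504.27.

1504.27 million dollars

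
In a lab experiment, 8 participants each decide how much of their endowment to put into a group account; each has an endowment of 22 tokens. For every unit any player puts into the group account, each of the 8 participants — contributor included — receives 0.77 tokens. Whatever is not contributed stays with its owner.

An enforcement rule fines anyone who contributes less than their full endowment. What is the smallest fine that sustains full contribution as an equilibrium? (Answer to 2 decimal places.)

5.06 tokens

Given the others contribute fully, the best deviation is to contribute 0 (any partial contribution still incurs the fine and gives up units whose private return 0.77 is below 1).
Deviating from 22 to 0 saves 22 tokens but forfeits the deviator's share of the drop in the group account: 0.77 × 22 = 16.94.
So the deviation gain is 22 − 16.94 = 5.06, and the fine must be at least 5.06 tokens to wipe it out.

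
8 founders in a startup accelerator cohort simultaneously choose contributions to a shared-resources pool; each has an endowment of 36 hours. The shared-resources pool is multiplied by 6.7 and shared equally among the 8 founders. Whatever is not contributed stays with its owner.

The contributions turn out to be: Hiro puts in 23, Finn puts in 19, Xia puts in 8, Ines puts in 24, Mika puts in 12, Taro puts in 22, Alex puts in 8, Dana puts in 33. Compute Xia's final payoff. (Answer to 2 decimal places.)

152.79 hours

Total contributed: 23 + 19 + 8 + 24 + 12 + 22 + 8 + 33 = 149.
Each receives 6.7 × 149 / 8 = 124.79 from the shared-resources pool.
Xia keeps 36 − 8 = 28, so Xia's payoff is 28 + 124.79 = 152.79.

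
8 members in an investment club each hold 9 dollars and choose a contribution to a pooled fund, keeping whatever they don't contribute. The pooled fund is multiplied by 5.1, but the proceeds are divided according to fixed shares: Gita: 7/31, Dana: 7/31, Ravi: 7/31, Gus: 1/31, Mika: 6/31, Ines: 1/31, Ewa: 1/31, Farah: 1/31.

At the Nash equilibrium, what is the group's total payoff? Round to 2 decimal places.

A player with share s gets back 5.1·s per unit contributed, so full contribution is dominant for anyone with s > 1/5.1 = 0.1961 and zero contribution is dominant for anyone below.
Gita, Dana and Ravi are above the threshold, contributing 9 each; the remaining 5 contribute 0. Total contributed: 27.
The pooled fund pays out 5.1 × 27 = 137.70 in total (split across the unequal shares, but the aggregate is all that matters for the group sum).
The 5 free-riders keep 9 each, adding 45. Group total = 45 + 137.70 = 182.70.

182.70 dollars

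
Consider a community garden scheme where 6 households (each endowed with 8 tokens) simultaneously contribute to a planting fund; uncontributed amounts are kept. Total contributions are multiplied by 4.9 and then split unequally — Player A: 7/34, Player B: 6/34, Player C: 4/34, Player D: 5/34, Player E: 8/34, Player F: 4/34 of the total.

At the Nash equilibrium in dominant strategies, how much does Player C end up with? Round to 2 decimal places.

A player with share s gets back 4.9·s per unit contributed, so full contribution is dominant for anyone with s > 1/4.9 = 0.2041 and zero contribution is dominant for anyone below.
Player A and Player E are above the threshold, contributing 8 each; the remaining 4 contribute 0. Total contributed: 16.
Player C keeps 8 and receives 4.9 × 16 × 4/34 = 9.22 from the planting fund, for a payoff of 17.22.

17.22 tokens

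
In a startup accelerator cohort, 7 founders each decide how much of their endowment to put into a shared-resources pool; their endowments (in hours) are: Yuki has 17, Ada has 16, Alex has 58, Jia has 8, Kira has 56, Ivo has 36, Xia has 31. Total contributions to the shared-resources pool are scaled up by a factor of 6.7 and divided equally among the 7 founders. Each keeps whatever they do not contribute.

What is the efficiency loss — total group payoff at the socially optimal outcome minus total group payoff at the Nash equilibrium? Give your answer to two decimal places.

1265.40 hours

The private return per contributed unit is 6.7/7 = 0.9571 < 1 for every player regardless of endowment, so the Nash equilibrium is zero contribution and the group total is Σ E_j = 17 + 16 + 58 + 8 + 56 + 36 + 31 = 222.
Each contributed unit returns 6.700 to the group, so the social optimum is full contribution by everyone: group total = 6.700 × 222 = 1487.40.
Efficiency loss = (6.700 − 1) × 222 = 1265.40.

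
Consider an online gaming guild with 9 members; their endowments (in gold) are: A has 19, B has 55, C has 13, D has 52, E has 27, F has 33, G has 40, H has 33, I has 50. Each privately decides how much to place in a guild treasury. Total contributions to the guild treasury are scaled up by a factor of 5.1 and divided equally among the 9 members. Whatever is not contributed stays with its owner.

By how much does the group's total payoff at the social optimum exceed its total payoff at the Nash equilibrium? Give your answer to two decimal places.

The private return per contributed unit is 5.1/9 = 0.5667 < 1 for every player regardless of endowment, so the Nash equilibrium is zero contribution and the group total is Σ E_j = 19 + 55 + 13 + 52 + 27 + 33 + 40 + 33 + 50 = 322.
Each contributed unit returns 5.100 to the group, so the social optimum is full contribution by everyone: group total = 5.100 × 322 = 1642.20.
Efficiency loss = (5.100 − 1) × 322 = 1320.20.

1320.20 gold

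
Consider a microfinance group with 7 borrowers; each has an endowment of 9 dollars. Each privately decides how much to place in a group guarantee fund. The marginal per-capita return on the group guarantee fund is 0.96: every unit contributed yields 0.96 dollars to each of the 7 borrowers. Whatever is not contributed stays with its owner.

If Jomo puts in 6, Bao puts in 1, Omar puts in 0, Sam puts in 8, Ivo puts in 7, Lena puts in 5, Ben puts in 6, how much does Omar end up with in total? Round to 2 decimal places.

Total contributed: 6 + 1 + 0 + 8 + 7 + 5 + 6 = 33.
Each receives 0.96 × 33 = 31.68 from the group guarantee fund.
Omar keeps 9 − 0 = 9, so Omar's payoff is 9 + 31.68 = 40.68.

40.68 dollars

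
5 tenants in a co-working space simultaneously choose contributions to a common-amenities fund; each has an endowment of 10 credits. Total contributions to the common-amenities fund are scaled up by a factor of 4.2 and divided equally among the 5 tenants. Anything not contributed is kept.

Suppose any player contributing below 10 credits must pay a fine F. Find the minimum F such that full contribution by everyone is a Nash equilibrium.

Given the others contribute fully, the best deviation is to contribute 0 (any partial contribution still incurs the fine and gives up units whose private return 0.8400 is below 1).
Deviating from 10 to 0 saves 10 credits but forfeits the deviator's share of the drop in the common-amenities fund: 4.2/5 × 10 = 8.40.
So the deviation gain is 10 − 8.40 = 1.60, and the fine must be at least 1.60 credits to wipe it out.

1.60 credits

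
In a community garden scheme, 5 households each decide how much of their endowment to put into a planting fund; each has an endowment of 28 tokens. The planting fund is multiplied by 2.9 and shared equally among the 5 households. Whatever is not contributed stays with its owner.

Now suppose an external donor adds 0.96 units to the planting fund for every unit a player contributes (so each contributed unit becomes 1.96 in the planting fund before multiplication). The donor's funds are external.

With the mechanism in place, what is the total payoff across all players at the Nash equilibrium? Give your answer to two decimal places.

795.76 tokens

Under the mechanism each unit contributed yields 2.9 × 1.96 / 5 = 1.1368 back to its contributor per unit of net cost, which exceeds 1, making full contribution the dominant choice for everyone.
At the Nash equilibrium everyone contributes 28. Group total payoff = 2.9 × 1.96 × 140 = 795.76.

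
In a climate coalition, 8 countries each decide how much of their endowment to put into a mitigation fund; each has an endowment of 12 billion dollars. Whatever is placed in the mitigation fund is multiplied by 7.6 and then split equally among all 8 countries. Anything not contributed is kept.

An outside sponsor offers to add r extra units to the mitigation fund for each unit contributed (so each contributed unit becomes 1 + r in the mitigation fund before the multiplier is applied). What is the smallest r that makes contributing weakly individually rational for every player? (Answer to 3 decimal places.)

With matching at rate r, one contributed unit becomes (1 + r) in the mitigation fund and returns 7.6 × (1 + r) / 8 to the contributor.
Setting this equal to 1: 1 + r = 8/7.6 = 1.0526.
So the minimum matching rate is r = 1.0526 − 1 = 0.053.

0.053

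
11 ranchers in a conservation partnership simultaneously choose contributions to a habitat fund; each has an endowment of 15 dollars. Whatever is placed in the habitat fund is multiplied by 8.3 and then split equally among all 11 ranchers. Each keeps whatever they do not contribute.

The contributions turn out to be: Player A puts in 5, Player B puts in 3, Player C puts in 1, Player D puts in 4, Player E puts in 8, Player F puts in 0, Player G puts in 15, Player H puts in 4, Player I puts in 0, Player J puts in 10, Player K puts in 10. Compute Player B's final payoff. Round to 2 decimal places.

Total contributed: 5 + 3 + 1 + 4 + 8 + 0 + 15 + 4 + 0 + 10 + 10 = 60.
Each receives 8.3 × 60 / 11 = 45.27 from the habitat fund.
Player B keeps 15 − 3 = 12, so Player B's payoff is 12 + 45.27 = 57.27.

57.27 dollars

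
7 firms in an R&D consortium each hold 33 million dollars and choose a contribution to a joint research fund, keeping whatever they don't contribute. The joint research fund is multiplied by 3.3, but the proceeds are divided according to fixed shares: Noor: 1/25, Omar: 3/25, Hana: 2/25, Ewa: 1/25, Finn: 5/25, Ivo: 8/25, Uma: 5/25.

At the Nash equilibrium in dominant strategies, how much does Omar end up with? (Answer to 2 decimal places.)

46.07 million dollars

A player with share s gets back 3.3·s per unit contributed, so full contribution is dominant for anyone with s > 1/3.3 = 0.3030 and zero contribution is dominant for anyone below.
Ivo alone (share 8/25) is above the threshold, contributing 33; the remaining 6 contribute 0. Total contributed: 33.
Omar keeps 33 and receives 3.3 × 33 × 3/25 = 13.07 from the joint research fund, for a payoff of 46.07.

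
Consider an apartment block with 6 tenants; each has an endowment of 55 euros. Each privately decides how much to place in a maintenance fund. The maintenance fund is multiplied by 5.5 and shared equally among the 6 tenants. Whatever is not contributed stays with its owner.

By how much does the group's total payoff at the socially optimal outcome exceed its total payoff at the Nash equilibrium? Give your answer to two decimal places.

Each contributed unit returns 5.5/6 = 0.9167 to its contributor — below 1 — so contributing 0 is dominant for every player. At the Nash equilibrium everyone keeps their 55, and the group total is 6 × 55 = 330.
Each contributed unit returns 5.500 to the group as a whole (0.9167 to each of 6 players), which exceeds 1, so the social optimum is full contribution: group total = 5.500 × 330 = 1815.00.
Efficiency loss = 1815.00 − 330 = 1485.00.

1485.00 euros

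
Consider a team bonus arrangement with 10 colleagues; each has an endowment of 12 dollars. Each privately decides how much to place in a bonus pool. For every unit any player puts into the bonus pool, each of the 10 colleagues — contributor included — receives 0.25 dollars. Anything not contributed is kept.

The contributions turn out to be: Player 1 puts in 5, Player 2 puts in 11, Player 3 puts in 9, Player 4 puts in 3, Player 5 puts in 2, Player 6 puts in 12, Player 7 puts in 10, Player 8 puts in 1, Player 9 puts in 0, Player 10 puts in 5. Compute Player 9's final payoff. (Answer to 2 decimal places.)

Total contributed: 5 + 11 + 9 + 3 + 2 + 12 + 10 + 1 + 0 + 5 = 58.
Each receives 0.25 × 58 = 14.50 from the bonus pool.
Player 9 keeps 12 − 0 = 12, so Player 9's payoff is 12 + 14.50 = 26.50.

26.50 dollars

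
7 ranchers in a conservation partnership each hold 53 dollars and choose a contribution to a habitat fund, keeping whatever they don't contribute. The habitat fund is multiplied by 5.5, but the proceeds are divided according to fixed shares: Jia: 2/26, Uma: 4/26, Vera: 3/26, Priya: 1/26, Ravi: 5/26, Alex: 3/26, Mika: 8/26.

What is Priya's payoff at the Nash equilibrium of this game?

For player j, contributing a unit is worthwhile iff 5.5 × (j's share) ≥ 1, i.e. iff j's share is at least 0.1818.
Ravi and Mika are above the threshold, contributing 53 each; the remaining 5 contribute 0. Total contributed: 106.
Priya keeps 53 and receives 5.5 × 106 × 1/26 = 22.42 from the habitat fund, for a payoff of 75.42.

75.42 dollars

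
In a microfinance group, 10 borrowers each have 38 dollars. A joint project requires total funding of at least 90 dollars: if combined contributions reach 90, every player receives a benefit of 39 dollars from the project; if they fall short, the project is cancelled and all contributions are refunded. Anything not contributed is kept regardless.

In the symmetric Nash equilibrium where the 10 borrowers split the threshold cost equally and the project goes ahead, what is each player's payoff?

Equal share of the threshold: 90/10 = 9.
At this profile no one gains by cutting their contribution: any cut drops the total below 90, the project is cancelled, contributions are refunded, and the deviator ends with 38, which is less than 38 − 9 + 39 = 68. Contributing more than 9 just wastes the excess. So contributing exactly 9 is a best response.
Each player's payoff: 38 − 9 + 39 = 68.

68 dollars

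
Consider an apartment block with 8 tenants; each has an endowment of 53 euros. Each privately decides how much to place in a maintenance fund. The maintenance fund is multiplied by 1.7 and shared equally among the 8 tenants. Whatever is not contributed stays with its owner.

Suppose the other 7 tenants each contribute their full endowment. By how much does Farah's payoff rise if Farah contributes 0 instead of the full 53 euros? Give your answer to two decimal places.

Switching from a contribution of 53 to 0 lets Farah keep an extra 53 euros, but lowers the maintenance fund by 53, which costs Farah their own share of that drop: 1.7/8 × 53 = 11.26.
Net gain = 53 − 11.26 = 41.74. The private return per contributed unit (0.2125) is below 1, so free-riding is indeed the best response regardless of what the others do.

41.74 euros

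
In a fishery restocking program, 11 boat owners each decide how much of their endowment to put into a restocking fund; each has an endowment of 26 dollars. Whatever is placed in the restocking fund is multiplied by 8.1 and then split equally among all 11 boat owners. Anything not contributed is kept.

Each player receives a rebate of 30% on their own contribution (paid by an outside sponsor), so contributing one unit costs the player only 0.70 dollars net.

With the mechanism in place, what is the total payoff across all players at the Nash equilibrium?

2402.40 dollars

With the mechanism, a contributed unit returns (8.1/11) / 0.70 = 1.0519 per unit of net cost to the contributor — now above 1 — so contributing fully is weakly dominant for every player.
So the Nash equilibrium is full contribution by all 11; the group earns 11 × (26 × 0.30 + 8.1 × 26) = 2402.40.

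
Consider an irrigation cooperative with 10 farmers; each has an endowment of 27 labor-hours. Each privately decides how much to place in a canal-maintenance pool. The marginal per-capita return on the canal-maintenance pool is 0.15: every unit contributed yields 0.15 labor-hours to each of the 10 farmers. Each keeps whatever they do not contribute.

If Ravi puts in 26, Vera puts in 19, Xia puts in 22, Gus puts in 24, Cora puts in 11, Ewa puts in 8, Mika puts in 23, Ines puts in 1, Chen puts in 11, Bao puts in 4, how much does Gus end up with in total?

Total contributed: 26 + 19 + 22 + 24 + 11 + 8 + 23 + 1 + 11 + 4 = 149.
Each receives 0.15 × 149 = 22.35 from the canal-maintenance pool.
Gus keeps 27 − 24 = 3, so Gus's payoff is 3 + 22.35 = 25.35.

25.35 labor-hours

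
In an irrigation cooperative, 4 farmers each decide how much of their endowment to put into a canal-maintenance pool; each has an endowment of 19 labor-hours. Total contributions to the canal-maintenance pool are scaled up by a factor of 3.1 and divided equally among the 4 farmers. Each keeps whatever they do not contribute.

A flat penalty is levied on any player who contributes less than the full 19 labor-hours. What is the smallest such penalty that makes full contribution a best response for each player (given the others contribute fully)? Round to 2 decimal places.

Given the others contribute fully, the best deviation is to contribute 0 (any partial contribution still incurs the fine and gives up units whose private return 0.7750 is below 1).
Deviating from 19 to 0 saves 19 labor-hours but forfeits the deviator's share of the drop in the canal-maintenance pool: 3.1/4 × 19 = 14.72.
So the deviation gain is 19 − 14.72 = 4.28, and the fine must be at least 4.28 labor-hours to wipe it out.

4.28 labor-hours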